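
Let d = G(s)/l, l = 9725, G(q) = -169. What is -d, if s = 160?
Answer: 169/9725 ≈ 0.017378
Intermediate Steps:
d = -169/9725 ≈ -0.017378
-d = -1*(-169/9725) = 169/9725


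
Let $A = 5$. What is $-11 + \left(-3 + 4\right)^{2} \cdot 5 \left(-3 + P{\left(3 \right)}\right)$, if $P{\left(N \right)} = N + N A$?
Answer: $64$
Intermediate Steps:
$P{\left(N \right)} = 6 N$ ($P{\left(N \right)} = N + N 5 = N + 5 N = 6 N$)
$-11 + \left(-3 + 4\right)^{2} \cdot 5 \left(-3 + P{\left(3 \right)}\right) = -11 + \left(-3 + 4\right)^{2} \cdot 5 \left(-3 + 6 \cdot 3\right) = -11 + 1^{2} \cdot 5 \left(-3 + 18\right) = -11 + 1 \cdot 5 \cdot 15 = -11 + 1 \cdot 75 = -11 + 75 = 64$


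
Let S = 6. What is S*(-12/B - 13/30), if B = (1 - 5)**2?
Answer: -71/10 ≈ -7.1000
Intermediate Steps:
B = 16 (B = (-4)**2 = 16)
S*(-12/B - 13/30) = 6*(-12/16 - 13/30) = 6*(-12*1/16 - 13*1/30) = 6*(-3/4 - 13/30) = 6*(-71/60) = -71/10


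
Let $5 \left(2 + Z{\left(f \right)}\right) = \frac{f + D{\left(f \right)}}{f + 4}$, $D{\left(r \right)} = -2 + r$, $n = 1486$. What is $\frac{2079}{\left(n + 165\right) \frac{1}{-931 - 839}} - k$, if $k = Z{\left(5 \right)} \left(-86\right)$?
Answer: $- \frac{177235202}{74295} \approx -2385.6$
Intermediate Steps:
$Z{\left(f \right)} = -2 + \frac{-2 + 2 f}{5 \left(4 + f\right)}$ ($Z{\left(f \right)} = -2 + \frac{\left(f + \left(-2 + f\right)\right) \frac{1}{f + 4}}{5} = -2 + \frac{\left(-2 + 2 f\right) \frac{1}{4 + f}}{5} = -2 + \frac{\frac{1}{4 + f} \left(-2 + 2 f\right)}{5} = -2 + \frac{-2 + 2 f}{5 \left(4 + f\right)}$)
$k = \frac{7052}{45}$ ($k = \frac{2 \left(-21 - 20\right)}{5 \left(4 + 5\right)} \left(-86\right) = \frac{2 \left(-21 - 20\right)}{5 \cdot 9} \left(-86\right) = \frac{2}{5} \cdot \frac{1}{9} \left(-41\right) \left(-86\right) = \left(- \frac{82}{45}\right) \left(-86\right) = \frac{7052}{45} \approx 156.71$)
$\frac{2079}{\left(n + 165\right) \frac{1}{-931 - 839}} - k = \frac{2079}{\left(1486 + 165\right) \frac{1}{-931 - 839}} - \frac{7052}{45} = \frac{2079}{1651 \frac{1}{-1770}} - \frac{7052}{45} = \frac{2079}{1651 \left(- \frac{1}{1770}\right)} - \frac{7052}{45} = \frac{2079}{- \frac{1651}{1770}} - \frac{7052}{45} = 2079 \left(- \frac{1770}{1651}\right) - \frac{7052}{45} = - \frac{3679830}{1651} - \frac{7052}{45} = - \frac{177235202}{74295}$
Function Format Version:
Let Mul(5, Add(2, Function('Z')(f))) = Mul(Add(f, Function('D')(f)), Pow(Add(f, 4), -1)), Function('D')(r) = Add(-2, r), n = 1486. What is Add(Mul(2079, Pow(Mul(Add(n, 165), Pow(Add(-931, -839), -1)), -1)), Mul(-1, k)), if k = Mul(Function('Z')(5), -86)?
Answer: Rational(-177235202, 74295) ≈ -2385.6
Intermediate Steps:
Function('Z')(f) = Add(-2, Mul(Rational(1, 5), Pow(Add(4, f), -1), Add(-2, Mul(2, f)))) (Function('Z')(f) = Add(-2, Mul(Rational(1, 5), Mul(Add(f, Add(-2, f)), Pow(Add(f, 4), -1)))) = Add(-2, Mul(Rational(1, 5), Mul(Add(-2, Mul(2, f)), Pow(Add(4, f), -1)))) = Add(-2, Mul(Rational(1, 5), Mul(Pow(Add(4, f), -1), Add(-2, Mul(2, f))))) = Add(-2, Mul(Rational(1, 5), Pow(Add(4, f), -1), Add(-2, Mul(2, f)))))
k = Rational(7052, 45) (k = Mul(Mul(Rational(2, 5), Pow(Add(4, 5), -1), Add(-21, Mul(-4, 5))), -86) = Mul(Mul(Rational(2, 5), Pow(9, -1), Add(-21, -20)), -86) = Mul(Mul(Rational(2, 5), Rational(1, 9), -41), -86) = Mul(Rational(-82, 45), -86) = Rational(7052, 45) ≈ 156.71)
Add(Mul(2079, Pow(Mul(Add(n, 165), Pow(Add(-931, -839), -1)), -1)), Mul(-1, k)) = Add(Mul(2079, Pow(Mul(Add(1486, 165), Pow(Add(-931, -839), -1)), -1)), Mul(-1, Rational(7052, 45))) = Add(Mul(2079, Pow(Mul(1651, Pow(-1770, -1)), -1)), Rational(-7052, 45)) = Add(Mul(2079, Pow(Mul(1651, Rational(-1, 1770)), -1)), Rational(-7052, 45)) = Add(Mul(2079, Pow(Rational(-1651, 1770), -1)), Rational(-7052, 45)) = Add(Mul(2079, Rational(-1770, 1651)), Rational(-7052, 45)) = Add(Rational(-3679830, 1651), Rational(-7052, 45)) = Rational(-177235202, 74295)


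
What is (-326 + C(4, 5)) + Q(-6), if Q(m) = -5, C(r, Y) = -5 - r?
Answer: -340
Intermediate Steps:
(-326 + C(4, 5)) + Q(-6) = (-326 + (-5 - 1*4)) - 5 = (-326 + (-5 - 4)) - 5 = (-326 - 9) - 5 = -335 - 5 = -340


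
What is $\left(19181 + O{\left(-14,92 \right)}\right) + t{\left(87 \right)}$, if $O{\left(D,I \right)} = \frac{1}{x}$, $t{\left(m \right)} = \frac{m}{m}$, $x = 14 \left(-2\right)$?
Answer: $\frac{537095}{28} \approx 19182.0$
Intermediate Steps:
$x = -28$
$t{\left(m \right)} = 1$
$O{\left(D,I \right)} = - \frac{1}{28}$ ($O{\left(D,I \right)} = \frac{1}{-28} = - \frac{1}{28}$)
$\left(19181 + O{\left(-14,92 \right)}\right) + t{\left(87 \right)} = \left(19181 - \frac{1}{28}\right) + 1 = \frac{537067}{28} + 1 = \frac{537095}{28}$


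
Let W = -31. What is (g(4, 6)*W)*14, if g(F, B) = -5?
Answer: 2170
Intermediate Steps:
(g(4, 6)*W)*14 = -5*(-31)*14 = 155*14 = 2170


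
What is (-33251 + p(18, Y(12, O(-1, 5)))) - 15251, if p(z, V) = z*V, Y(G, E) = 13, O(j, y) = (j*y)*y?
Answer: -48268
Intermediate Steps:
O(j, y) = j*y**2
p(z, V) = V*z
(-33251 + p(18, Y(12, O(-1, 5)))) - 15251 = (-33251 + 13*18) - 15251 = (-33251 + 234) - 15251 = -33017 - 15251 = -48268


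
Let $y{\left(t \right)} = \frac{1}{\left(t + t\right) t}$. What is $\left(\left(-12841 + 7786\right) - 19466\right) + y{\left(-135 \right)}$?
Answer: $- \frac{893790449}{36450} \approx -24521.0$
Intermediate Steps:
$y{\left(t \right)} = \frac{1}{2 t^{2}}$ ($y{\left(t \right)} = \frac{1}{2 t t} = \frac{\frac{1}{2} \frac{1}{t}}{t} = \frac{1}{2 t^{2}}$)
$\left(\left(-12841 + 7786\right) - 19466\right) + y{\left(-135 \right)} = \left(\left(-12841 + 7786\right) - 19466\right) + \frac{1}{2 \cdot 18225} = \left(-5055 - 19466\right) + \frac{1}{2} \cdot \frac{1}{18225} = -24521 + \frac{1}{36450} = - \frac{893790449}{36450}$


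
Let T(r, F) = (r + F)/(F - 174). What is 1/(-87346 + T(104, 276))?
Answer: -51/4454456 ≈ -1.1449e-5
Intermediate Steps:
T(r, F) = (F + r)/(-174 + F)
1/(-87346 + T(104, 276)) = 1/(-87346 + (276 + 104)/(-174 + 276)) = 1/(-87346 + 380/102) = 1/(-87346 + (1/102)*380) = 1/(-87346 + 190/51) = 1/(-4454456/51) = -51/4454456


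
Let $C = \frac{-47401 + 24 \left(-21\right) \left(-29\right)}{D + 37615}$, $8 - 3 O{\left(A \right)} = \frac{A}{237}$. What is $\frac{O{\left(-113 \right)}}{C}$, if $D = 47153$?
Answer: $- \frac{56766304}{7770045} \approx -7.3058$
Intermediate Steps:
$O{\left(A \right)} = \frac{8}{3} - \frac{A}{711}$ ($O{\left(A \right)} = \frac{8}{3} - \frac{A \frac{1}{237}}{3} = \frac{8}{3} - \frac{\frac{1}{237} A}{3} = \frac{8}{3} - \frac{A}{711}$)
$C = - \frac{32785}{84768}$ ($C = \frac{-47401 + 24 \left(-21\right) \left(-29\right)}{47153 + 37615} = \frac{-47401 - -14616}{84768} = \left(-47401 + 14616\right) \frac{1}{84768} = \left(-32785\right) \frac{1}{84768} = - \frac{32785}{84768} \approx -0.38676$)
$\frac{O{\left(-113 \right)}}{C} = \frac{\frac{8}{3} - - \frac{113}{711}}{- \frac{32785}{84768}} = \left(\frac{8}{3} + \frac{113}{711}\right) \left(- \frac{84768}{32785}\right) = \frac{2009}{711} \left(- \frac{84768}{32785}\right) = - \frac{56766304}{7770045}$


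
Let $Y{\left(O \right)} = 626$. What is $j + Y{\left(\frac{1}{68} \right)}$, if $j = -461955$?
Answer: $-461329$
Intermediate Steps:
$j + Y{\left(\frac{1}{68} \right)} = -461955 + 626 = -461329$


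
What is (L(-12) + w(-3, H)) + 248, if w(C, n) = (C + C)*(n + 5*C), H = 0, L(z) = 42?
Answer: 380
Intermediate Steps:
w(C, n) = 2*C*(n + 5*C) (w(C, n) = (2*C)*(n + 5*C) = 2*C*(n + 5*C))
(L(-12) + w(-3, H)) + 248 = (42 + 2*(-3)*(0 + 5*(-3))) + 248 = (42 + 2*(-3)*(0 - 15)) + 248 = (42 + 2*(-3)*(-15)) + 248 = (42 + 90) + 248 = 132 + 248 = 380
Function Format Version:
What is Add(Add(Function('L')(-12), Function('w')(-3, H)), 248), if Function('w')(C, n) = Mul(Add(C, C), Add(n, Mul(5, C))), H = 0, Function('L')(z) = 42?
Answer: 380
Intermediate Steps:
Function('w')(C, n) = Mul(2, C, Add(n, Mul(5, C))) (Function('w')(C, n) = Mul(Mul(2, C), Add(n, Mul(5, C))) = Mul(2, C, Add(n, Mul(5, C))))
Add(Add(Function('L')(-12), Function('w')(-3, H)), 248) = Add(Add(42, Mul(2, -3, Add(0, Mul(5, -3)))), 248) = Add(Add(42, Mul(2, -3, Add(0, -15))), 248) = Add(Add(42, Mul(2, -3, -15)), 248) = Add(Add(42, 90), 248) = Add(132, 248) = 380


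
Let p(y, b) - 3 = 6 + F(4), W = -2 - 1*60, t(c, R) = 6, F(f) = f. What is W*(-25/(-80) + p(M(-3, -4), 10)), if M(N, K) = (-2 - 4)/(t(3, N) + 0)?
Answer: -6603/8 ≈ -825.38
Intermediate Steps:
M(N, K) = -1 (M(N, K) = (-2 - 4)/(6 + 0) = -6/6 = -6*⅙ = -1)
W = -62 (W = -2 - 60 = -62)
p(y, b) = 13 (p(y, b) = 3 + (6 + 4) = 3 + 10 = 13)
W*(-25/(-80) + p(M(-3, -4), 10)) = -62*(-25/(-80) + 13) = -62*(-25*(-1/80) + 13) = -62*(5/16 + 13) = -62*213/16 = -6603/8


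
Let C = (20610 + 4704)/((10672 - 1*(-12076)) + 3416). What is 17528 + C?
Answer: 229313953/13082 ≈ 17529.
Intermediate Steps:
C = 12657/13082 (C = 25314/((10672 + 12076) + 3416) = 25314/(22748 + 3416) = 25314/26164 = 25314*(1/26164) = 12657/13082 ≈ 0.96751)
17528 + C = 17528 + 12657/13082 = 229313953/13082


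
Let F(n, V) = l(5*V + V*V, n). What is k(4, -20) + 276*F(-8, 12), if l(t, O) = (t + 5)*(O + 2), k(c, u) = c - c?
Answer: -346104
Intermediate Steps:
k(c, u) = 0
l(t, O) = (2 + O)*(5 + t) (l(t, O) = (5 + t)*(2 + O) = (2 + O)*(5 + t))
F(n, V) = 10 + 2*V² + 5*n + 10*V + n*(V² + 5*V) (F(n, V) = 10 + 2*(5*V + V*V) + 5*n + n*(5*V + V*V) = 10 + 2*(5*V + V²) + 5*n + n*(5*V + V²) = 10 + 2*(V² + 5*V) + 5*n + n*(V² + 5*V) = 10 + (2*V² + 10*V) + 5*n + n*(V² + 5*V) = 10 + 2*V² + 5*n + 10*V + n*(V² + 5*V))
k(4, -20) + 276*F(-8, 12) = 0 + 276*(10 + 5*(-8) + 2*12*(5 + 12) + 12*(-8)*(5 + 12)) = 0 + 276*(10 - 40 + 2*12*17 + 12*(-8)*17) = 0 + 276*(10 - 40 + 408 - 1632) = 0 + 276*(-1254) = 0 - 346104 = -346104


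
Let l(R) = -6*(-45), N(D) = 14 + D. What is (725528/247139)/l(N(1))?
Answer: 362764/33363765 ≈ 0.010873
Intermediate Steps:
l(R) = 270
(725528/247139)/l(N(1)) = (725528/247139)/270 = (725528*(1/247139))*(1/270) = (725528/247139)*(1/270) = 362764/33363765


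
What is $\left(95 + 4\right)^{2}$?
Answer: $9801$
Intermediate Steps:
$\left(95 + 4\right)^{2} = 99^{2} = 9801$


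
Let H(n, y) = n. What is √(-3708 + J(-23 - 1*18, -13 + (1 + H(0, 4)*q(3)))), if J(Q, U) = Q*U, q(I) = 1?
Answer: 4*I*√201 ≈ 56.71*I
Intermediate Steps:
√(-3708 + J(-23 - 1*18, -13 + (1 + H(0, 4)*q(3)))) = √(-3708 + (-23 - 1*18)*(-13 + (1 + 0*1))) = √(-3708 + (-23 - 18)*(-13 + (1 + 0))) = √(-3708 - 41*(-13 + 1)) = √(-3708 - 41*(-12)) = √(-3708 + 492) = √(-3216) = 4*I*√201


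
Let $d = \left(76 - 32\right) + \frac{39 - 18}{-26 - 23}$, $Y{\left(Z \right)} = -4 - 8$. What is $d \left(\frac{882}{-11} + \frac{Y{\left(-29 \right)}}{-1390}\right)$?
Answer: $- \frac{37388364}{10703} \approx -3493.3$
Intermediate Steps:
$Y{\left(Z \right)} = -12$ ($Y{\left(Z \right)} = -4 - 8 = -12$)
$d = \frac{305}{7}$ ($d = 44 + \frac{21}{-49} = 44 + 21 \left(- \frac{1}{49}\right) = 44 - \frac{3}{7} = \frac{305}{7} \approx 43.571$)
$d \left(\frac{882}{-11} + \frac{Y{\left(-29 \right)}}{-1390}\right) = \frac{305 \left(\frac{882}{-11} - \frac{12}{-1390}\right)}{7} = \frac{305 \left(882 \left(- \frac{1}{11}\right) - - \frac{6}{695}\right)}{7} = \frac{305 \left(- \frac{882}{11} + \frac{6}{695}\right)}{7} = \frac{305}{7} \left(- \frac{612924}{7645}\right) = - \frac{37388364}{10703}$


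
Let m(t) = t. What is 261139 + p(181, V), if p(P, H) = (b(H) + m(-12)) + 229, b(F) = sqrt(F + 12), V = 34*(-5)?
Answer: 261356 + I*sqrt(158) ≈ 2.6136e+5 + 12.57*I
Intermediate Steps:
V = -170
b(F) = sqrt(12 + F)
p(P, H) = 217 + sqrt(12 + H) (p(P, H) = (sqrt(12 + H) - 12) + 229 = (-12 + sqrt(12 + H)) + 229 = 217 + sqrt(12 + H))
261139 + p(181, V) = 261139 + (217 + sqrt(12 - 170)) = 261139 + (217 + sqrt(-158)) = 261139 + (217 + I*sqrt(158)) = 261356 + I*sqrt(158)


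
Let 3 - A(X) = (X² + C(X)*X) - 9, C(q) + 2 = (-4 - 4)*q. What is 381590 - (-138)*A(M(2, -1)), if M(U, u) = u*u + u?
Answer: 383246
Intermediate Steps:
C(q) = -2 - 8*q (C(q) = -2 + (-4 - 4)*q = -2 - 8*q)
M(U, u) = u + u² (M(U, u) = u² + u = u + u²)
A(X) = 12 - X² - X*(-2 - 8*X) (A(X) = 3 - ((X² + (-2 - 8*X)*X) - 9) = 3 - ((X² + X*(-2 - 8*X)) - 9) = 3 - (-9 + X² + X*(-2 - 8*X)) = 3 + (9 - X² - X*(-2 - 8*X)) = 12 - X² - X*(-2 - 8*X))
381590 - (-138)*A(M(2, -1)) = 381590 - (-138)*(12 + 2*(-(1 - 1)) + 7*(-(1 - 1))²) = 381590 - (-138)*(12 + 2*(-1*0) + 7*(-1*0)²) = 381590 - (-138)*(12 + 2*0 + 7*0²) = 381590 - (-138)*(12 + 0 + 7*0) = 381590 - (-138)*(12 + 0 + 0) = 381590 - (-138)*12 = 381590 - 1*(-1656) = 381590 + 1656 = 383246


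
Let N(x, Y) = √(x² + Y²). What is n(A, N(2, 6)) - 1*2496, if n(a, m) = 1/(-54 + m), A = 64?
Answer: -3589275/1438 - √10/1438 ≈ -2496.0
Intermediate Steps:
N(x, Y) = √(Y² + x²)
n(A, N(2, 6)) - 1*2496 = 1/(-54 + √(6² + 2²)) - 1*2496 = 1/(-54 + √(36 + 4)) - 2496 = 1/(-54 + √40) - 2496 = 1/(-54 + 2*√10) - 2496 = -2496 + 1/(-54 + 2*√10)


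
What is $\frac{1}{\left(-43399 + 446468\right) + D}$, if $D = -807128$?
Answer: $- \frac{1}{404059} \approx -2.4749 \cdot 10^{-6}$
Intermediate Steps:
$\frac{1}{\left(-43399 + 446468\right) + D} = \frac{1}{\left(-43399 + 446468\right) - 807128} = \frac{1}{403069 - 807128} = \frac{1}{-404059} = - \frac{1}{404059}$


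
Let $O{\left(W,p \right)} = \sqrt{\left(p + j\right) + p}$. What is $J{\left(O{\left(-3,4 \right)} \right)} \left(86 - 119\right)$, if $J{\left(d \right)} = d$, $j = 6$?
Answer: $- 33 \sqrt{14} \approx -123.47$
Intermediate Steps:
$O{\left(W,p \right)} = \sqrt{6 + 2 p}$ ($O{\left(W,p \right)} = \sqrt{\left(p + 6\right) + p} = \sqrt{\left(6 + p\right) + p} = \sqrt{6 + 2 p}$)
$J{\left(O{\left(-3,4 \right)} \right)} \left(86 - 119\right) = \sqrt{6 + 2 \cdot 4} \left(86 - 119\right) = \sqrt{6 + 8} \left(-33\right) = \sqrt{14} \left(-33\right) = - 33 \sqrt{14}$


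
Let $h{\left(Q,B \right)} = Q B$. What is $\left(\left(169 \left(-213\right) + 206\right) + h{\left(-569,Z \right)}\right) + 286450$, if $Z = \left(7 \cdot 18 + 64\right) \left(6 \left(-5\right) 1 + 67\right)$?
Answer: $-3749411$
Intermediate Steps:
$Z = 7030$ ($Z = \left(126 + 64\right) \left(\left(-30\right) 1 + 67\right) = 190 \left(-30 + 67\right) = 190 \cdot 37 = 7030$)
$h{\left(Q,B \right)} = B Q$
$\left(\left(169 \left(-213\right) + 206\right) + h{\left(-569,Z \right)}\right) + 286450 = \left(\left(169 \left(-213\right) + 206\right) + 7030 \left(-569\right)\right) + 286450 = \left(\left(-35997 + 206\right) - 4000070\right) + 286450 = \left(-35791 - 4000070\right) + 286450 = -4035861 + 286450 = -3749411$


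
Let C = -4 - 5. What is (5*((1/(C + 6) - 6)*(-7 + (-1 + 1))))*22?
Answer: 14630/3 ≈ 4876.7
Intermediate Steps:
C = -9
(5*((1/(C + 6) - 6)*(-7 + (-1 + 1))))*22 = (5*((1/(-9 + 6) - 6)*(-7 + (-1 + 1))))*22 = (5*((1/(-3) - 6)*(-7 + 0)))*22 = (5*((-1/3 - 6)*(-7)))*22 = (5*(-19/3*(-7)))*22 = (5*(133/3))*22 = (665/3)*22 = 14630/3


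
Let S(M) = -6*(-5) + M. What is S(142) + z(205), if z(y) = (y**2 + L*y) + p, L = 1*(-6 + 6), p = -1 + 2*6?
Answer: 42208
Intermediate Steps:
p = 11 (p = -1 + 12 = 11)
L = 0 (L = 1*0 = 0)
z(y) = 11 + y**2 (z(y) = (y**2 + 0*y) + 11 = (y**2 + 0) + 11 = y**2 + 11 = 11 + y**2)
S(M) = 30 + M
S(142) + z(205) = (30 + 142) + (11 + 205**2) = 172 + (11 + 42025) = 172 + 42036 = 42208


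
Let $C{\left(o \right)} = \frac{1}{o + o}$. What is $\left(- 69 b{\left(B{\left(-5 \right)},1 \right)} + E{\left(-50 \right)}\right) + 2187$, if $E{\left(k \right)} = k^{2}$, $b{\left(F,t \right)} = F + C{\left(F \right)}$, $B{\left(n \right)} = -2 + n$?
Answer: $\frac{72449}{14} \approx 5174.9$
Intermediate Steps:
$C{\left(o \right)} = \frac{1}{2 o}$
$b{\left(F,t \right)} = F + \frac{1}{2 F}$
$\left(- 69 b{\left(B{\left(-5 \right)},1 \right)} + E{\left(-50 \right)}\right) + 2187 = \left(- 69 \left(\left(-2 - 5\right) + \frac{1}{2 \left(-2 - 5\right)}\right) + \left(-50\right)^{2}\right) + 2187 = \left(- 69 \left(-7 + \frac{1}{2 \left(-7\right)}\right) + 2500\right) + 2187 = \left(- 69 \left(-7 + \frac{1}{2} \left(- \frac{1}{7}\right)\right) + 2500\right) + 2187 = \left(- 69 \left(-7 - \frac{1}{14}\right) + 2500\right) + 2187 = \left(\left(-69\right) \left(- \frac{99}{14}\right) + 2500\right) + 2187 = \left(\frac{6831}{14} + 2500\right) + 2187 = \frac{41831}{14} + 2187 = \frac{72449}{14}$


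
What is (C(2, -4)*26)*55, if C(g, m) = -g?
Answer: -2860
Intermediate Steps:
(C(2, -4)*26)*55 = (-1*2*26)*55 = -2*26*55 = -52*55 = -2860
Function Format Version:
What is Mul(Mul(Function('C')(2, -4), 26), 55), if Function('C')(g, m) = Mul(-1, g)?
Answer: -2860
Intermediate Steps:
Mul(Mul(Function('C')(2, -4), 26), 55) = Mul(Mul(Mul(-1, 2), 26), 55) = Mul(Mul(-2, 26), 55) = Mul(-52, 55) = -2860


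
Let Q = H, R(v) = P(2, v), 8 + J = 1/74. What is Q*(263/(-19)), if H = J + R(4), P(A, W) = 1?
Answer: 135971/1406 ≈ 96.708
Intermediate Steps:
J = -591/74 (J = -8 + 1/74 = -591/74 ≈ -7.9865)
R(v) = 1
H = -517/74 (H = -591/74 + 1 = -517/74 ≈ -6.9865)
Q = -517/74 ≈ -6.9865
Q*(263/(-19)) = -135971/(74*(-19)) = -135971*(-1)/(74*19) = -517/74*(-263/19) = 135971/1406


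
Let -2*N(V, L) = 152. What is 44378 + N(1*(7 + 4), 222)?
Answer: 44302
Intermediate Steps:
N(V, L) = -76 (N(V, L) = -½*152 = -76)
44378 + N(1*(7 + 4), 222) = 44378 - 76 = 44302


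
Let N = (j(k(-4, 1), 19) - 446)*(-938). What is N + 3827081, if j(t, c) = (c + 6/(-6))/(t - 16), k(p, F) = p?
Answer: 21231366/5 ≈ 4.2463e+6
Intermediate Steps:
j(t, c) = (-1 + c)/(-16 + t) (j(t, c) = (c + 6*(-⅙))/(-16 + t) = (c - 1)/(-16 + t) = (-1 + c)/(-16 + t))
N = 2095961/5 (N = ((-1 + 19)/(-16 - 4) - 446)*(-938) = (18/(-20) - 446)*(-938) = (-1/20*18 - 446)*(-938) = (-9/10 - 446)*(-938) = -4469/10*(-938) = 2095961/5 ≈ 4.1919e+5)
N + 3827081 = 2095961/5 + 3827081 = 21231366/5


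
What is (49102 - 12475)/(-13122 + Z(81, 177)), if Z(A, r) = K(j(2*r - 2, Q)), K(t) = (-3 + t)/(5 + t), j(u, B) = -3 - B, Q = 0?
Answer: -12209/4375 ≈ -2.7906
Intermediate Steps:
K(t) = (-3 + t)/(5 + t)
Z(A, r) = -3 (Z(A, r) = (-3 + (-3 - 1*0))/(5 + (-3 - 1*0)) = (-3 + (-3 + 0))/(5 + (-3 + 0)) = (-3 - 3)/(5 - 3) = -6/2 = (1/2)*(-6) = -3)
(49102 - 12475)/(-13122 + Z(81, 177)) = (49102 - 12475)/(-13122 - 3) = 36627/(-13125) = 36627*(-1/13125) = -12209/4375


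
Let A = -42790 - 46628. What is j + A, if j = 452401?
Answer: 362983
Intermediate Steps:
A = -89418
j + A = 452401 - 89418 = 362983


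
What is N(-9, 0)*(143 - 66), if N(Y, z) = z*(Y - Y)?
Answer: 0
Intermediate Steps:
N(Y, z) = 0 (N(Y, z) = z*0 = 0)
N(-9, 0)*(143 - 66) = 0*(143 - 66) = 0*77 = 0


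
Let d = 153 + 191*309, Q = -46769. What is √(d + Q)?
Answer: √12403 ≈ 111.37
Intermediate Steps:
d = 59172 (d = 153 + 59019 = 59172)
√(d + Q) = √(59172 - 46769) = √12403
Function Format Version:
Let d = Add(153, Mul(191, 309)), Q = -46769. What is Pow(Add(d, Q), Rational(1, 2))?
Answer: Pow(12403, Rational(1, 2)) ≈ 111.37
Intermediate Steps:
d = 59172 (d = Add(153, 59019) = 59172)
Pow(Add(d, Q), Rational(1, 2)) = Pow(Add(59172, -46769), Rational(1, 2)) = Pow(12403, Rational(1, 2))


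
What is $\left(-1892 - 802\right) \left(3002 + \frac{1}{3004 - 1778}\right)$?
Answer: $- \frac{4957570191}{613} \approx -8.0874 \cdot 10^{6}$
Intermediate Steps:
$\left(-1892 - 802\right) \left(3002 + \frac{1}{3004 - 1778}\right) = - 2694 \left(3002 + \frac{1}{1226}\right) = \left(-2694\right) \frac{3680453}{1226} = - \frac{4957570191}{613}$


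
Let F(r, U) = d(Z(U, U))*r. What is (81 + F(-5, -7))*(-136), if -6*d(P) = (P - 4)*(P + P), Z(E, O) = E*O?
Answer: -510816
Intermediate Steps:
d(P) = -P*(-4 + P)/3 (d(P) = -(P - 4)*(P + P)/6 = -(-4 + P)*2*P/6 = -P*(-4 + P)/3)
F(r, U) = r*U**2*(4 - U**2)/3 (F(r, U) = ((U*U)*(4 - U*U)/3)*r = (U**2*(4 - U**2)/3)*r = r*U**2*(4 - U**2)/3)
(81 + F(-5, -7))*(-136) = (81 + (1/3)*(-5)*(-7)**2*(4 - 1*(-7)**2))*(-136) = (81 + (1/3)*(-5)*49*(4 - 1*49))*(-136) = (81 + (1/3)*(-5)*49*(4 - 49))*(-136) = (81 + (1/3)*(-5)*49*(-45))*(-136) = (81 + 3675)*(-136) = 3756*(-136) = -510816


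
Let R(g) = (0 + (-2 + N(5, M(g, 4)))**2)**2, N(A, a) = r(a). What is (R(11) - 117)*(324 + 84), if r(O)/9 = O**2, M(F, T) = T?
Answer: 165887405832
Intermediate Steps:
r(O) = 9*O**2
N(A, a) = 9*a**2
R(g) = 406586896 (R(g) = (0 + (-2 + 9*4**2)**2)**2 = (0 + (-2 + 9*16)**2)**2 = (0 + (-2 + 144)**2)**2 = (0 + 142**2)**2 = (0 + 20164)**2 = 20164**2 = 406586896)
(R(11) - 117)*(324 + 84) = (406586896 - 117)*(324 + 84) = 406586779*408 = 165887405832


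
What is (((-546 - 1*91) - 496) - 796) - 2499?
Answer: -4428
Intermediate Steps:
(((-546 - 1*91) - 496) - 796) - 2499 = (((-546 - 91) - 496) - 796) - 2499 = ((-637 - 496) - 796) - 2499 = (-1133 - 796) - 2499 = -1929 - 2499 = -4428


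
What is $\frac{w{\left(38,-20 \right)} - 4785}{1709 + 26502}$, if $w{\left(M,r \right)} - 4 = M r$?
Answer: $- \frac{5541}{28211} \approx -0.19641$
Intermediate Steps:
$w{\left(M,r \right)} = 4 + M r$
$\frac{w{\left(38,-20 \right)} - 4785}{1709 + 26502} = \frac{\left(4 + 38 \left(-20\right)\right) - 4785}{1709 + 26502} = \frac{\left(4 - 760\right) - 4785}{28211} = \left(-756 - 4785\right) \frac{1}{28211} = \left(-5541\right) \frac{1}{28211} = - \frac{5541}{28211}$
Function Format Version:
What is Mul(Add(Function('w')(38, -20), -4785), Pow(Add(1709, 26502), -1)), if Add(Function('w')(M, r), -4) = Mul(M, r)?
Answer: Rational(-5541, 28211) ≈ -0.19641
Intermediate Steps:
Function('w')(M, r) = Add(4, Mul(M, r))
Mul(Add(Function('w')(38, -20), -4785), Pow(Add(1709, 26502), -1)) = Mul(Add(Add(4, Mul(38, -20)), -4785), Pow(Add(1709, 26502), -1)) = Mul(Add(Add(4, -760), -4785), Pow(28211, -1)) = Mul(Add(-756, -4785), Rational(1, 28211)) = Mul(-5541, Rational(1, 28211)) = Rational(-5541, 28211)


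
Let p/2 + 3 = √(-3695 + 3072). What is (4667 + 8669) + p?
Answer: 13330 + 2*I*√623 ≈ 13330.0 + 49.92*I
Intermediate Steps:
p = -6 + 2*I*√623 (p = -6 + 2*√(-3695 + 3072) = -6 + 2*√(-623) = -6 + 2*(I*√623) = -6 + 2*I*√623 ≈ -6.0 + 49.92*I)
(4667 + 8669) + p = (4667 + 8669) + (-6 + 2*I*√623) = 13336 + (-6 + 2*I*√623) = 13330 + 2*I*√623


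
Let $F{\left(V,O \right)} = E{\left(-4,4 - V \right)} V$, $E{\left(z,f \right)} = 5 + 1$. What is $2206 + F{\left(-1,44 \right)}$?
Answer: $2200$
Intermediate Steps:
$E{\left(z,f \right)} = 6$
$F{\left(V,O \right)} = 6 V$
$2206 + F{\left(-1,44 \right)} = 2206 + 6 \left(-1\right) = 2206 - 6 = 2200$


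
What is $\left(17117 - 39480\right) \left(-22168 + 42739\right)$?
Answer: $-460029273$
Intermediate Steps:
$\left(17117 - 39480\right) \left(-22168 + 42739\right) = \left(-22363\right) 20571 = -460029273$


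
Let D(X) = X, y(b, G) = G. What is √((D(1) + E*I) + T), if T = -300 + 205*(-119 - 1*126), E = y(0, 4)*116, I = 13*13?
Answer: 2*√6973 ≈ 167.01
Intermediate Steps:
I = 169
E = 464 (E = 4*116 = 464)
T = -50525 (T = -300 + 205*(-119 - 126) = -300 + 205*(-245) = -300 - 50225 = -50525)
√((D(1) + E*I) + T) = √((1 + 464*169) - 50525) = √((1 + 78416) - 50525) = √(78417 - 50525) = √27892 = 2*√6973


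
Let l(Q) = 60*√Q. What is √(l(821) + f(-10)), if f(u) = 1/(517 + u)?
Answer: √(3 + 91260*√821)/39 ≈ 41.463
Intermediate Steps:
√(l(821) + f(-10)) = √(60*√821 + 1/(517 - 10)) = √(60*√821 + 1/507) = √(1/507 + 60*√821)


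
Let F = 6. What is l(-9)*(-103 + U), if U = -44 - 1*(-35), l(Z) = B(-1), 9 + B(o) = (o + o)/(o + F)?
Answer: 5264/5 ≈ 1052.8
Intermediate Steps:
B(o) = -9 + 2*o/(6 + o) (B(o) = -9 + (o + o)/(o + 6) = -9 + (2*o)/(6 + o) = -9 + 2*o/(6 + o))
l(Z) = -47/5 (l(Z) = (-54 - 7*(-1))/(6 - 1) = (-54 + 7)/5 = (⅕)*(-47) = -47/5)
U = -9 (U = -44 + 35 = -9)
l(-9)*(-103 + U) = -47*(-103 - 9)/5 = -47/5*(-112) = 5264/5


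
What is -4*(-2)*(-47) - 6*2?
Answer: -388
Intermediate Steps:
-4*(-2)*(-47) - 6*2 = 8*(-47) - 12 = -376 - 12 = -388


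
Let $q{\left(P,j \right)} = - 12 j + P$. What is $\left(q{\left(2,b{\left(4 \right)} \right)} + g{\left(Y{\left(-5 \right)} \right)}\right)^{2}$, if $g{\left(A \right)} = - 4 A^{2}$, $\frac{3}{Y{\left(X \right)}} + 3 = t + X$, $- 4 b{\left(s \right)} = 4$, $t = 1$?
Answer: $\frac{422500}{2401} \approx 175.97$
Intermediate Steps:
$b{\left(s \right)} = -1$ ($b{\left(s \right)} = \left(- \frac{1}{4}\right) 4 = -1$)
$q{\left(P,j \right)} = P - 12 j$
$Y{\left(X \right)} = \frac{3}{-2 + X}$ ($Y{\left(X \right)} = \frac{3}{-3 + \left(1 + X\right)} = \frac{3}{-2 + X}$)
$\left(q{\left(2,b{\left(4 \right)} \right)} + g{\left(Y{\left(-5 \right)} \right)}\right)^{2} = \left(\left(2 - -12\right) - 4 \left(\frac{3}{-2 - 5}\right)^{2}\right)^{2} = \left(\left(2 + 12\right) - 4 \left(\frac{3}{-7}\right)^{2}\right)^{2} = \left(14 - 4 \left(3 \left(- \frac{1}{7}\right)\right)^{2}\right)^{2} = \left(14 - 4 \left(- \frac{3}{7}\right)^{2}\right)^{2} = \left(14 - \frac{36}{49}\right)^{2} = \left(\frac{650}{49}\right)^{2} = \frac{422500}{2401}$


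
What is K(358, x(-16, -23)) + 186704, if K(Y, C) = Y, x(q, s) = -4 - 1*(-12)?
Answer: 187062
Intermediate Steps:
x(q, s) = 8 (x(q, s) = -4 + 12 = 8)
K(358, x(-16, -23)) + 186704 = 358 + 186704 = 187062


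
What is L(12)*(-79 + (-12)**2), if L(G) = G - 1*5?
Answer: 455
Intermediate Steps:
L(G) = -5 + G (L(G) = G - 5 = -5 + G)
L(12)*(-79 + (-12)**2) = (-5 + 12)*(-79 + (-12)**2) = 7*(-79 + 144) = 7*65 = 455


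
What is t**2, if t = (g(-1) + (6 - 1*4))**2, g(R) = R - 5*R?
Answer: 1296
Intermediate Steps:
g(R) = -4*R
t = 36 (t = (-4*(-1) + (6 - 1*4))**2 = (4 + (6 - 4))**2 = (4 + 2)**2 = 6**2 = 36)
t**2 = 36**2 = 1296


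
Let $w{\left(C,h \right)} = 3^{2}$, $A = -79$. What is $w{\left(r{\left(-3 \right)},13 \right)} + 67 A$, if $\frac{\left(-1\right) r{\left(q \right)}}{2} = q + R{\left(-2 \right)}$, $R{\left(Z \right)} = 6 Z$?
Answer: $-5284$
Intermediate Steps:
$r{\left(q \right)} = 24 - 2 q$ ($r{\left(q \right)} = - 2 \left(q + 6 \left(-2\right)\right) = - 2 \left(q - 12\right) = - 2 \left(-12 + q\right) = 24 - 2 q$)
$w{\left(C,h \right)} = 9$
$w{\left(r{\left(-3 \right)},13 \right)} + 67 A = 9 + 67 \left(-79\right) = 9 - 5293 = -5284$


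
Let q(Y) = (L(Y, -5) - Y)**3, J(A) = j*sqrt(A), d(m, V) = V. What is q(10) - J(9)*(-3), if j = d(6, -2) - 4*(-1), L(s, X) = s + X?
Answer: -107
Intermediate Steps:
L(s, X) = X + s
j = 2 (j = -2 - 4*(-1) = -2 + 4 = 2)
J(A) = 2*sqrt(A)
q(Y) = -125 (q(Y) = ((-5 + Y) - Y)**3 = (-5)**3 = -125)
q(10) - J(9)*(-3) = -125 - 2*sqrt(9)*(-3) = -125 - 2*3*(-3) = -125 - 6*(-3) = -125 - 1*(-18) = -125 + 18 = -107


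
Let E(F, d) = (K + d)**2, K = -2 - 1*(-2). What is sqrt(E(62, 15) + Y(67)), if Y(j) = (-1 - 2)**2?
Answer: 3*sqrt(26) ≈ 15.297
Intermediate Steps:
K = 0 (K = -2 + 2 = 0)
Y(j) = 9 (Y(j) = (-3)**2 = 9)
E(F, d) = d**2 (E(F, d) = (0 + d)**2 = d**2)
sqrt(E(62, 15) + Y(67)) = sqrt(15**2 + 9) = sqrt(225 + 9) = sqrt(234) = 3*sqrt(26)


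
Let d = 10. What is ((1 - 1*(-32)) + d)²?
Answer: 1849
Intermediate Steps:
((1 - 1*(-32)) + d)² = ((1 - 1*(-32)) + 10)² = ((1 + 32) + 10)² = (33 + 10)² = 43² = 1849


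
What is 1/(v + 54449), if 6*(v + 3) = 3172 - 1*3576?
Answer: 3/163136 ≈ 1.8390e-5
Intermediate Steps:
v = -211/3 (v = -3 + (3172 - 1*3576)/6 = -3 + (3172 - 3576)/6 = -3 + (1/6)*(-404) = -3 - 202/3 = -211/3 ≈ -70.333)
1/(v + 54449) = 1/(-211/3 + 54449) = 1/(163136/3) = 3/163136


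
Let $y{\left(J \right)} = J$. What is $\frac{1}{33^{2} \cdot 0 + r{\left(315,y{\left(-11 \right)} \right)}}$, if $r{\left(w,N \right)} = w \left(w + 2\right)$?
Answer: $\frac{1}{99855} \approx 1.0015 \cdot 10^{-5}$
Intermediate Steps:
$r{\left(w,N \right)} = w \left(2 + w\right)$
$\frac{1}{33^{2} \cdot 0 + r{\left(315,y{\left(-11 \right)} \right)}} = \frac{1}{33^{2} \cdot 0 + 315 \left(2 + 315\right)} = \frac{1}{1089 \cdot 0 + 315 \cdot 317} = \frac{1}{0 + 99855} = \frac{1}{99855}$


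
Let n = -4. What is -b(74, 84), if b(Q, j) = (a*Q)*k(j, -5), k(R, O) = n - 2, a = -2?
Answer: -888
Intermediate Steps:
k(R, O) = -6 (k(R, O) = -4 - 2 = -6)
b(Q, j) = 12*Q (b(Q, j) = -2*Q*(-6) = 12*Q)
-b(74, 84) = -12*74 = -1*888 = -888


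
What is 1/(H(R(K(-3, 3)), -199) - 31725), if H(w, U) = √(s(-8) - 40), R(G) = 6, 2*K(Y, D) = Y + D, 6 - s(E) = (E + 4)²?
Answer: -1269/40259027 - I*√2/201295135 ≈ -3.1521e-5 - 7.0256e-9*I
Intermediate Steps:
s(E) = 6 - (4 + E)² (s(E) = 6 - (E + 4)² = 6 - (4 + E)²)
K(Y, D) = D/2 + Y/2 (K(Y, D) = (Y + D)/2 = (D + Y)/2 = D/2 + Y/2)
H(w, U) = 5*I*√2 (H(w, U) = √((6 - (4 - 8)²) - 40) = √((6 - 1*(-4)²) - 40) = √((6 - 1*16) - 40) = √((6 - 16) - 40) = √(-10 - 40) = √(-50) = 5*I*√2)
1/(H(R(K(-3, 3)), -199) - 31725) = 1/(5*I*√2 - 31725) = 1/(-31725 + 5*I*√2)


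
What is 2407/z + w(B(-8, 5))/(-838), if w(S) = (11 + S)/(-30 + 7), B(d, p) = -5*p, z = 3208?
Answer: 23173803/30915496 ≈ 0.74959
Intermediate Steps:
w(S) = -11/23 - S/23 (w(S) = (11 + S)/(-23) = (11 + S)*(-1/23) = -11/23 - S/23)
2407/z + w(B(-8, 5))/(-838) = 2407/3208 + (-11/23 - (-5)*5/23)/(-838) = 2407*(1/3208) + (-11/23 - 1/23*(-25))*(-1/838) = 2407/3208 + (-11/23 + 25/23)*(-1/838) = 2407/3208 + (14/23)*(-1/838) = 2407/3208 - 7/9637 = 23173803/30915496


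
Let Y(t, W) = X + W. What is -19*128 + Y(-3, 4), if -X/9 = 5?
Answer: -2473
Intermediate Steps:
X = -45 (X = -9*5 = -45)
Y(t, W) = -45 + W
-19*128 + Y(-3, 4) = -19*128 + (-45 + 4) = -2432 - 41 = -2473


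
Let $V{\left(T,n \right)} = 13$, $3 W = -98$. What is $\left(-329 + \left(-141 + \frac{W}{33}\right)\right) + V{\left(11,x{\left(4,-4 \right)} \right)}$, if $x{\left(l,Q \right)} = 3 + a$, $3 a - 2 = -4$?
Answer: $- \frac{45341}{99} \approx -457.99$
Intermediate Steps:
$W = - \frac{98}{3}$ ($W = \frac{1}{3} \left(-98\right) = - \frac{98}{3} \approx -32.667$)
$a = - \frac{2}{3}$ ($a = \frac{2}{3} + \frac{1}{3} \left(-4\right) = \frac{2}{3} - \frac{4}{3} = - \frac{2}{3} \approx -0.66667$)
$x{\left(l,Q \right)} = \frac{7}{3}$ ($x{\left(l,Q \right)} = 3 - \frac{2}{3} = \frac{7}{3}$)
$\left(-329 + \left(-141 + \frac{W}{33}\right)\right) + V{\left(11,x{\left(4,-4 \right)} \right)} = \left(-329 - \left(141 + \frac{98}{3 \cdot 33}\right)\right) + 13 = \left(-329 - \frac{14057}{99}\right) + 13 = - \frac{46628}{99} + 13 = - \frac{45341}{99}$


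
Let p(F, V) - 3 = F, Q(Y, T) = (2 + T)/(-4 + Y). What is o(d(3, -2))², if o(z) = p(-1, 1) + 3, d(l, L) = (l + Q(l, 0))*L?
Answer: 25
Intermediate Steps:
Q(Y, T) = (2 + T)/(-4 + Y)
p(F, V) = 3 + F
d(l, L) = L*(l + 2/(-4 + l)) (d(l, L) = (l + (2 + 0)/(-4 + l))*L = (l + 2/(-4 + l))*L = L*(l + 2/(-4 + l)))
o(z) = 5 (o(z) = (3 - 1) + 3 = 2 + 3 = 5)
o(d(3, -2))² = 5² = 25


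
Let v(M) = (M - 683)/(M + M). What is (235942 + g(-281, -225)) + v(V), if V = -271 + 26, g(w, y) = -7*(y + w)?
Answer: 58674044/245 ≈ 2.3949e+5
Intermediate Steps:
g(w, y) = -7*w - 7*y (g(w, y) = -7*(w + y) = -7*w - 7*y)
V = -245
v(M) = (-683 + M)/(2*M) (v(M) = (-683 + M)/((2*M)) = (-683 + M)*(1/(2*M)) = (-683 + M)/(2*M))
(235942 + g(-281, -225)) + v(V) = (235942 + (-7*(-281) - 7*(-225))) + (1/2)*(-683 - 245)/(-245) = (235942 + (1967 + 1575)) + (1/2)*(-1/245)*(-928) = (235942 + 3542) + 464/245 = 239484 + 464/245 = 58674044/245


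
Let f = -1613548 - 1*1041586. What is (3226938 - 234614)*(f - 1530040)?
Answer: -12523396604376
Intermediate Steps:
f = -2655134 (f = -1613548 - 1041586 = -2655134)
(3226938 - 234614)*(f - 1530040) = (3226938 - 234614)*(-2655134 - 1530040) = 2992324*(-4185174) = -12523396604376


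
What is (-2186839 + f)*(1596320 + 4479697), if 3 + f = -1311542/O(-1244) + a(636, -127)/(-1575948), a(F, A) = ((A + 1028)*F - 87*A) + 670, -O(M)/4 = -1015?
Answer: -7085773737215176987941/533195740 ≈ -1.3289e+13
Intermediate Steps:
O(M) = 4060 (O(M) = -4*(-1015) = 4060)
a(F, A) = 670 - 87*A + F*(1028 + A) (a(F, A) = ((1028 + A)*F - 87*A) + 670 = (F*(1028 + A) - 87*A) + 670 = (-87*A + F*(1028 + A)) + 670 = 670 - 87*A + F*(1028 + A))
f = -522122785939/1599587220 (f = -3 + (-1311542/4060 + (670 - 87*(-127) + 1028*636 - 127*636)/(-1575948)) = -3 + (-1311542*1/4060 + (670 + 11049 + 653808 - 80772)*(-1/1575948)) = -3 + (-655771/2030 + 584755*(-1/1575948)) = -3 + (-655771/2030 - 584755/1575948) = -3 - 517324024279/1599587220 = -522122785939/1599587220 ≈ -326.41)
(-2186839 + f)*(1596320 + 4479697) = (-2186839 - 522122785939/1599587220)*(1596320 + 4479697) = -3498561839383519/1599587220*6076017 = -7085773737215176987941/533195740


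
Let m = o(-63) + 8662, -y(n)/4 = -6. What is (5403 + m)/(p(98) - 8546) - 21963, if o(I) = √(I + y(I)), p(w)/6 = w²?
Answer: -1077886049/49078 + I*√39/49078 ≈ -21963.0 + 0.00012725*I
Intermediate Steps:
y(n) = 24 (y(n) = -4*(-6) = 24)
p(w) = 6*w²
o(I) = √(24 + I) (o(I) = √(I + 24) = √(24 + I))
m = 8662 + I*√39 (m = √(24 - 63) + 8662 = √(-39) + 8662 = I*√39 + 8662 = 8662 + I*√39 ≈ 8662.0 + 6.245*I)
(5403 + m)/(p(98) - 8546) - 21963 = (5403 + (8662 + I*√39))/(6*98² - 8546) - 21963 = (14065 + I*√39)/(6*9604 - 8546) - 21963 = (14065 + I*√39)/(57624 - 8546) - 21963 = (14065 + I*√39)/49078 - 21963 = (14065 + I*√39)*(1/49078) - 21963 = (14065/49078 + I*√39/49078) - 21963 = -1077886049/49078 + I*√39/49078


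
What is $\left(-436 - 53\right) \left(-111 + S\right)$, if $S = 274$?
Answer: $-79707$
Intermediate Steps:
$\left(-436 - 53\right) \left(-111 + S\right) = \left(-436 - 53\right) \left(-111 + 274\right) = \left(-489\right) 163 = -79707$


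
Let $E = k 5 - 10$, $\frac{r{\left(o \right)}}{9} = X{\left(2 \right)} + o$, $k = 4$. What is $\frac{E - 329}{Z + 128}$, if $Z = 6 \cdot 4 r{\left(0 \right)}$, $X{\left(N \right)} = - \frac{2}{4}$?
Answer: $- \frac{319}{20} \approx -15.95$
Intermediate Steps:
$X{\left(N \right)} = - \frac{1}{2}$ ($X{\left(N \right)} = \left(-2\right) \frac{1}{4} = - \frac{1}{2}$)
$r{\left(o \right)} = - \frac{9}{2} + 9 o$ ($r{\left(o \right)} = 9 \left(- \frac{1}{2} + o\right) = - \frac{9}{2} + 9 o$)
$E = 10$ ($E = 4 \cdot 5 - 10 = 20 - 10 = 10$)
$Z = -108$ ($Z = 6 \cdot 4 \left(- \frac{9}{2} + 9 \cdot 0\right) = 24 \left(- \frac{9}{2} + 0\right) = 24 \left(- \frac{9}{2}\right) = -108$)
$\frac{E - 329}{Z + 128} = \frac{10 - 329}{-108 + 128} = - \frac{319}{20}$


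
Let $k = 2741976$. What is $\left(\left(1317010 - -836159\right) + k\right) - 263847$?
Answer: $4631298$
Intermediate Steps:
$\left(\left(1317010 - -836159\right) + k\right) - 263847 = \left(\left(1317010 - -836159\right) + 2741976\right) - 263847 = \left(\left(1317010 + 836159\right) + 2741976\right) - 263847 = \left(2153169 + 2741976\right) - 263847 = 4895145 - 263847 = 4631298$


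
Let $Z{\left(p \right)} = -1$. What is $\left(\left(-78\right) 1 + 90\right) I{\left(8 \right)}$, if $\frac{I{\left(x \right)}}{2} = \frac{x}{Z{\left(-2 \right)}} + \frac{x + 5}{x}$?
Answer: $-153$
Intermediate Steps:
$I{\left(x \right)} = - 2 x + \frac{2 \left(5 + x\right)}{x}$ ($I{\left(x \right)} = 2 \left(\frac{x}{-1} + \frac{x + 5}{x}\right) = 2 \left(x \left(-1\right) + \frac{5 + x}{x}\right) = 2 \left(- x + \frac{5 + x}{x}\right) = - 2 x + \frac{2 \left(5 + x\right)}{x}$)
$\left(\left(-78\right) 1 + 90\right) I{\left(8 \right)} = \left(\left(-78\right) 1 + 90\right) \left(2 - 16 + \frac{10}{8}\right) = \left(-78 + 90\right) \left(2 - 16 + 10 \cdot \frac{1}{8}\right) = 12 \left(2 - 16 + \frac{5}{4}\right) = 12 \left(- \frac{51}{4}\right) = -153$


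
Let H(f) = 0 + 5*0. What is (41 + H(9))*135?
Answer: 5535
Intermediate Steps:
H(f) = 0 (H(f) = 0 + 0 = 0)
(41 + H(9))*135 = (41 + 0)*135 = 41*135 = 5535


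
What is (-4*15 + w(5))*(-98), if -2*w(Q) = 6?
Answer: 6174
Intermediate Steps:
w(Q) = -3 (w(Q) = -1/2*6 = -3)
(-4*15 + w(5))*(-98) = (-4*15 - 3)*(-98) = (-60 - 3)*(-98) = -63*(-98) = 6174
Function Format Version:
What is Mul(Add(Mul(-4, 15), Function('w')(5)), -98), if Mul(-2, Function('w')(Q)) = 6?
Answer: 6174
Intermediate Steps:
Function('w')(Q) = -3 (Function('w')(Q) = Mul(Rational(-1, 2), 6) = -3)
Mul(Add(Mul(-4, 15), Function('w')(5)), -98) = Mul(Add(Mul(-4, 15), -3), -98) = Mul(Add(-60, -3), -98) = Mul(-63, -98) = 6174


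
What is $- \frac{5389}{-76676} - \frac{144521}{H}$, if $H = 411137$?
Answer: $- \frac{8865674903}{31524340612} \approx -0.28123$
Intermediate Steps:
$- \frac{5389}{-76676} - \frac{144521}{H} = - \frac{5389}{-76676} - \frac{144521}{411137} = \left(-5389\right) \left(- \frac{1}{76676}\right) - \frac{144521}{411137} = \frac{5389}{76676} - \frac{144521}{411137} = - \frac{8865674903}{31524340612}$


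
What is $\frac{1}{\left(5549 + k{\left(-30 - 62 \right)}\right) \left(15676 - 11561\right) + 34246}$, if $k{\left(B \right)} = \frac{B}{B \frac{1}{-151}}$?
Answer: $\frac{1}{22247016} \approx 4.495 \cdot 10^{-8}$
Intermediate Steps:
$k{\left(B \right)} = -151$ ($k{\left(B \right)} = \frac{B}{B \left(- \frac{1}{151}\right)} = \frac{B}{\left(- \frac{1}{151}\right) B} = B \left(- \frac{151}{B}\right) = -151$)
$\frac{1}{\left(5549 + k{\left(-30 - 62 \right)}\right) \left(15676 - 11561\right) + 34246} = \frac{1}{\left(5549 - 151\right) \left(15676 - 11561\right) + 34246} = \frac{1}{5398 \cdot 4115 + 34246} = \frac{1}{22212770 + 34246} = \frac{1}{22247016}$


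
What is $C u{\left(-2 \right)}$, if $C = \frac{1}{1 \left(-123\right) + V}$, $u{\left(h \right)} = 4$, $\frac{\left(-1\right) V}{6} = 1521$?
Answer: $- \frac{4}{9249} \approx -0.00043248$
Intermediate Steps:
$V = -9126$ ($V = \left(-6\right) 1521 = -9126$)
$C = - \frac{1}{9249}$ ($C = \frac{1}{1 \left(-123\right) - 9126} = \frac{1}{-123 - 9126} = \frac{1}{-9249} = - \frac{1}{9249} \approx -0.00010812$)
$C u{\left(-2 \right)} = \left(- \frac{1}{9249}\right) 4 = - \frac{4}{9249}$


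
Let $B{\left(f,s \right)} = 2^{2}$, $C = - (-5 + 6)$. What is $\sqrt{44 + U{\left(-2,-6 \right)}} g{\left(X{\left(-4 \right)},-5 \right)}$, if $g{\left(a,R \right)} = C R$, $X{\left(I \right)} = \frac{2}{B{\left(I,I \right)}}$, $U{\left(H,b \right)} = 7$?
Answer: $5 \sqrt{51} \approx 35.707$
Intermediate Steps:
$C = -1$ ($C = \left(-1\right) 1 = -1$)
$B{\left(f,s \right)} = 4$
$X{\left(I \right)} = \frac{1}{2}$ ($X{\left(I \right)} = \frac{2}{4} = 2 \cdot \frac{1}{4} = \frac{1}{2}$)
$g{\left(a,R \right)} = - R$
$\sqrt{44 + U{\left(-2,-6 \right)}} g{\left(X{\left(-4 \right)},-5 \right)} = \sqrt{44 + 7} \left(\left(-1\right) \left(-5\right)\right) = \sqrt{51} \cdot 5 = 5 \sqrt{51}$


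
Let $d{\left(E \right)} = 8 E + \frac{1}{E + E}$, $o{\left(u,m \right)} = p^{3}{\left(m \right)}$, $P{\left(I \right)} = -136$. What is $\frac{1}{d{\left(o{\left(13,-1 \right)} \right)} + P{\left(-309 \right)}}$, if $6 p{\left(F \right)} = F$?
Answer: $- \frac{27}{6589} \approx -0.0040977$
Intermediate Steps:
$p{\left(F \right)} = \frac{F}{6}$
$o{\left(u,m \right)} = \frac{m^{3}}{216}$ ($o{\left(u,m \right)} = \left(\frac{m}{6}\right)^{3} = \frac{m^{3}}{216}$)
$d{\left(E \right)} = \frac{1}{2 E} + 8 E$ ($d{\left(E \right)} = 8 E + \frac{1}{2 E} = \frac{1}{2 E} + 8 E$)
$\frac{1}{d{\left(o{\left(13,-1 \right)} \right)} + P{\left(-309 \right)}} = \frac{1}{\left(\frac{1}{2 \frac{\left(-1\right)^{3}}{216}} + 8 \frac{\left(-1\right)^{3}}{216}\right) - 136} = \frac{1}{\left(\frac{1}{2 \cdot \frac{1}{216} \left(-1\right)} + 8 \cdot \frac{1}{216} \left(-1\right)\right) - 136} = \frac{1}{\left(\frac{1}{2 \left(- \frac{1}{216}\right)} + 8 \left(- \frac{1}{216}\right)\right) - 136} = \frac{1}{\left(\frac{1}{2} \left(-216\right) - \frac{1}{27}\right) - 136} = \frac{1}{\left(-108 - \frac{1}{27}\right) - 136} = \frac{1}{- \frac{2917}{27} - 136} = \frac{1}{- \frac{6589}{27}} = - \frac{27}{6589}$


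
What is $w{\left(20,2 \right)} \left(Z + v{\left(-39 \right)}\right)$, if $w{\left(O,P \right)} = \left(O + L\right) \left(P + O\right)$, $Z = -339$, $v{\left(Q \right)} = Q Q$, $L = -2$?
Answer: $468072$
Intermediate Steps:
$v{\left(Q \right)} = Q^{2}$
$w{\left(O,P \right)} = \left(-2 + O\right) \left(O + P\right)$ ($w{\left(O,P \right)} = \left(O - 2\right) \left(P + O\right) = \left(-2 + O\right) \left(O + P\right)$)
$w{\left(20,2 \right)} \left(Z + v{\left(-39 \right)}\right) = \left(20^{2} - 40 - 4 + 20 \cdot 2\right) \left(-339 + \left(-39\right)^{2}\right) = \left(400 - 40 - 4 + 40\right) \left(-339 + 1521\right) = 396 \cdot 1182 = 468072$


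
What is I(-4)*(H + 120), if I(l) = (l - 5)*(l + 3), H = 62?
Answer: 1638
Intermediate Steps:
I(l) = (-5 + l)*(3 + l)
I(-4)*(H + 120) = (-15 + (-4)**2 - 2*(-4))*(62 + 120) = (-15 + 16 + 8)*182 = 9*182 = 1638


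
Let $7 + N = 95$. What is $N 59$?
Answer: $5192$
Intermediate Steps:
$N = 88$ ($N = -7 + 95 = 88$)
$N 59 = 88 \cdot 59 = 5192$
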